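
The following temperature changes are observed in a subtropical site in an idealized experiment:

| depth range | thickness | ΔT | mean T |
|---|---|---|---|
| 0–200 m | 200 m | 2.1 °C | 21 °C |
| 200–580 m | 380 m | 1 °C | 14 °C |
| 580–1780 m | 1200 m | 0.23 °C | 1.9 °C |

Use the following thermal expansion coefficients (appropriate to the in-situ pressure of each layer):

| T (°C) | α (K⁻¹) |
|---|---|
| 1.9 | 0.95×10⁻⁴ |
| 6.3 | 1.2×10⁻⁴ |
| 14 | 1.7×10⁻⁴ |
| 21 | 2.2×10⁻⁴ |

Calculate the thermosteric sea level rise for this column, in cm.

Layer 1 at 21 °C → α = 2.2×10⁻⁴ K⁻¹
Layer 2 at 14 °C → α = 1.7×10⁻⁴ K⁻¹
Layer 3 at 1.9 °C → α = 0.95×10⁻⁴ K⁻¹
2.2×10⁻⁴ × 2.1 × 200 = 0.09240 m
200–580 m: 1.7×10⁻⁴ × 380 × 1 = 0.06460 m
Layer 3: 0.23 × 0.95×10⁻⁴ × 1200 = 0.02622 m
Δh = 0.09240 + 0.06460 + 0.02622 = 0.18322 m

Δh = 18 cm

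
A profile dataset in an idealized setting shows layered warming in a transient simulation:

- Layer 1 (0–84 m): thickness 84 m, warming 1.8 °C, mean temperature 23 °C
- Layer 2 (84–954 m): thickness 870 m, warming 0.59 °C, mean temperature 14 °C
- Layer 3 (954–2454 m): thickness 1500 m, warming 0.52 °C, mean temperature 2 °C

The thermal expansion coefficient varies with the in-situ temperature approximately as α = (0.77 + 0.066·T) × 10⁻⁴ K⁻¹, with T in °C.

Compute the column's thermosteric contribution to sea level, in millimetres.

Layer 1: α = (0.77 + 0.066×23)×10⁻⁴ = 2.288×10⁻⁴ K⁻¹
Layer 2: α = (0.77 + 0.066×14)×10⁻⁴ = 1.694×10⁻⁴ K⁻¹
Layer 3: α = (0.77 + 0.066×2)×10⁻⁴ = 0.902×10⁻⁴ K⁻¹
0–84 m: 2.288×10⁻⁴ × 1.8 × 84 = 0.03459456 m
1.694×10⁻⁴ × 0.59 × 870 = 0.08695302 m
954–2454 m: 0.52 × 1500 × 0.902×10⁻⁴ = 0.070356 m
Δh = 0.03459456 + 0.08695302 + 0.070356 = 0.19190358 m

192 mm of thermosteric rise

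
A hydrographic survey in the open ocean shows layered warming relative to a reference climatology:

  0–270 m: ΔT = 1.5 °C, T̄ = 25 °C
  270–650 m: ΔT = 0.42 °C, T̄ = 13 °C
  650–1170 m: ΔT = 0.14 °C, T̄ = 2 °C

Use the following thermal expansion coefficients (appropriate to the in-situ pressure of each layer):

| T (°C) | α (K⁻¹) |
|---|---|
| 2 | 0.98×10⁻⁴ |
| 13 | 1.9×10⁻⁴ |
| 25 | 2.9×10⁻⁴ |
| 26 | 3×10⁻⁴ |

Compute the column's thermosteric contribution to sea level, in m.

Layer 1 at 25 °C → α = 2.9×10⁻⁴ K⁻¹
Layer 2 at 13 °C → α = 1.9×10⁻⁴ K⁻¹
Layer 3 at 2 °C → α = 0.98×10⁻⁴ K⁻¹
Layer 1: 270 × 1.5 × 2.9×10⁻⁴ = 0.11745 m
380 × 0.42 × 1.9×10⁻⁴ = 0.030324 m
650–1170 m: 0.98×10⁻⁴ × 0.14 × 520 = 0.0071344 m
Δh = 0.11745 + 0.030324 + 0.0071344 = 0.1549084 m

Δh = 0.155 m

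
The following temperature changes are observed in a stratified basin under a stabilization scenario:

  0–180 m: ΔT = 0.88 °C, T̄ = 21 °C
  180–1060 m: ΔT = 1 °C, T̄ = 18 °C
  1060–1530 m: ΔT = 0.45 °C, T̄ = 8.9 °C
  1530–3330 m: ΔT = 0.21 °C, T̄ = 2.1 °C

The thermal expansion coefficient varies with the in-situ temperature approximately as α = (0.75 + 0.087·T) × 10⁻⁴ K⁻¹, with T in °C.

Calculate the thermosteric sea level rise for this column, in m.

Layer 1: α = (0.75 + 0.087×21)×10⁻⁴ = 2.577×10⁻⁴ K⁻¹
Layer 2: α = (0.75 + 0.087×18)×10⁻⁴ = 2.316×10⁻⁴ K⁻¹
Layer 3: α = (0.75 + 0.087×8.9)×10⁻⁴ = 1.5243×10⁻⁴ K⁻¹
Layer 4: α = (0.75 + 0.087×2.1)×10⁻⁴ = 0.9327×10⁻⁴ K⁻¹
Layer 1: 180 × 2.577×10⁻⁴ × 0.88 = 0.04081968 m
180–1060 m: 1 × 2.316×10⁻⁴ × 880 = 0.203808 m
Layer 3: 470 × 0.45 × 1.5243×10⁻⁴ = 0.032238945 m
1530–3330 m: 0.21 × 1800 × 0.9327×10⁻⁴ = 0.03525606 m
Δh = 0.04081968 + 0.203808 + 0.032238945 + 0.03525606 = 0.312122685 m ≈ 0.31 m

Δh = 0.31 m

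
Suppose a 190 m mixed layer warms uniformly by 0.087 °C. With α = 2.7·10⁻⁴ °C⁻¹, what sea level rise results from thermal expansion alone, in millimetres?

about 4.46 mm

Δh = αΔT·H = 2.7×10⁻⁴ × 0.087 × 190 = 0.0044631 m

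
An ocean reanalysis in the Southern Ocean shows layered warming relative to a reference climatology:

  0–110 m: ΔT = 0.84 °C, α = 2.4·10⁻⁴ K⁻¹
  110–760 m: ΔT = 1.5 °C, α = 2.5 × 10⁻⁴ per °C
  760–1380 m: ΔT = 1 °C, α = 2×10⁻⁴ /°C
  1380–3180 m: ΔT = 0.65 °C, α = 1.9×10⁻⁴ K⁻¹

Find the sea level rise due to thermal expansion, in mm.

about 612 mm

0.84 × 110 × 2.4×10⁻⁴ = 0.022176 m
2.5×10⁻⁴ × 1.5 × 650 = 0.24375 m
760–1380 m: 1 × 620 × 2×10⁻⁴ = 0.12400 m
1800 × 1.9×10⁻⁴ × 0.65 = 0.22230 m
Δh = 0.022176 + 0.24375 + 0.12400 + 0.22230 = 0.612226 m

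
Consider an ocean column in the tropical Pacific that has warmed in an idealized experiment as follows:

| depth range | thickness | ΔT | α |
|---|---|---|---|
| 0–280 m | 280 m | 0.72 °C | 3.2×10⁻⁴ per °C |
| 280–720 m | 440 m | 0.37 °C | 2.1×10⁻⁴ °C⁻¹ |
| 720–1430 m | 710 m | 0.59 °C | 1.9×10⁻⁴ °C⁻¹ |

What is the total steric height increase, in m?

0.18 m

3.2×10⁻⁴ × 280 × 0.72 = 0.064512 m
280–720 m: 2.1×10⁻⁴ × 440 × 0.37 = 0.034188 m
720–1430 m: 1.9×10⁻⁴ × 0.59 × 710 = 0.079591 m
Δh = 0.064512 + 0.034188 + 0.079591 = 0.178291 m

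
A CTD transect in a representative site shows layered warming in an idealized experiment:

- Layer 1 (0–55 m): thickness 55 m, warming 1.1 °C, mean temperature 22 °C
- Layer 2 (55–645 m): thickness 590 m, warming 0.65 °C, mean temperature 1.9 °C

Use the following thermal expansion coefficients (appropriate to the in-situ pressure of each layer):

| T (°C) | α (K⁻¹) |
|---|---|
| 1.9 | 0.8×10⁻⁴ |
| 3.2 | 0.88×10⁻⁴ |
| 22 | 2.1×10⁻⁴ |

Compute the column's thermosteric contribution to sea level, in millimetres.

Layer 1 at 22 °C → α = 2.1×10⁻⁴ K⁻¹
Layer 2 at 1.9 °C → α = 0.8×10⁻⁴ K⁻¹
1.1 × 55 × 2.1×10⁻⁴ = 0.012705 m
Layer 2: 0.65 × 590 × 0.8×10⁻⁴ = 0.03068 m
Δh = 0.012705 + 0.03068 = 0.043385 m ≈ 43.4 mm

Δh ≈ 43.4 mm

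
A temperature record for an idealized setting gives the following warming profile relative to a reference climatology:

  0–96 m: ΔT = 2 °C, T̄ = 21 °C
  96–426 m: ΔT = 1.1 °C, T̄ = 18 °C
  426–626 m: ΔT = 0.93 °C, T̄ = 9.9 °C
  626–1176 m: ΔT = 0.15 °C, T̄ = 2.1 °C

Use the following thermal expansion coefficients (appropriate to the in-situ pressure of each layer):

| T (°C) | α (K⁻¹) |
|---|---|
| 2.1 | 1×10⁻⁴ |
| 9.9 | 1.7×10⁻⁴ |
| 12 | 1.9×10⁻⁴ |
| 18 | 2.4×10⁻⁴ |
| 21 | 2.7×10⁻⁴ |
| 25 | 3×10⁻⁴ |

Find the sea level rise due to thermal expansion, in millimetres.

Layer 1 at 21 °C → α = 2.7×10⁻⁴ K⁻¹
Layer 2 at 18 °C → α = 2.4×10⁻⁴ K⁻¹
Layer 3 at 9.9 °C → α = 1.7×10⁻⁴ K⁻¹
Layer 4 at 2.1 °C → α = 1×10⁻⁴ K⁻¹
2.7×10⁻⁴ × 2 × 96 = 0.05184 m
Layer 2: 1.1 × 330 × 2.4×10⁻⁴ = 0.08712 m
0.93 × 200 × 1.7×10⁻⁴ = 0.03162 m
0.15 × 1×10⁻⁴ × 550 = 0.00825 m
Δh = 0.05184 + 0.08712 + 0.03162 + 0.00825 = 0.17883 m ≈ 179 mm

Δh = 179 mm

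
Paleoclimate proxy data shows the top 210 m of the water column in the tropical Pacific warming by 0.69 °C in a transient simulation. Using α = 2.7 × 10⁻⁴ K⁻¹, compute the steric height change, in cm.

Δh = αΔT·H = 2.7×10⁻⁴ × 0.69 × 210 = 0.039123 m

3.91 cm of thermosteric rise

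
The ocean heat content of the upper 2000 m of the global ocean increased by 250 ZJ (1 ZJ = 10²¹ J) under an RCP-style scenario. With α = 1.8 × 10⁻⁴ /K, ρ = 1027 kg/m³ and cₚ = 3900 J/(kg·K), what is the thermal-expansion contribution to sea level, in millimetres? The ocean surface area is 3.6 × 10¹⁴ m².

about 31 mm

Per unit area: Q = 250×10²¹ / (3.6×10¹⁴) ≈ 6.944×10⁸ J/m²
Δh = αQ/(ρcₚ) = 1.8×10⁻⁴ × 6.944×10⁸ / (1027 × 3900) ≈ 0.031207 m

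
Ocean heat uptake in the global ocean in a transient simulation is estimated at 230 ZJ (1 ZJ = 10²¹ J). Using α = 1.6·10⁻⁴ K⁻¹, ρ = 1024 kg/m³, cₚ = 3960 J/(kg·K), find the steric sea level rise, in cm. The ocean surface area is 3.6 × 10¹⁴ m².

about 2.52 cm

Per unit area: Q = 230×10²¹ / (3.6×10¹⁴) ≈ 6.389×10⁸ J/m²
Δh = αQ/(ρcₚ) = 1.6×10⁻⁴ × 6.389×10⁸ / (1024 × 3960) ≈ 0.025209 m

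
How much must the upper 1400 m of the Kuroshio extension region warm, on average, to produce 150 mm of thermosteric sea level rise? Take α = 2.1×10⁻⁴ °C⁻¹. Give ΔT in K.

about 0.510 K

ΔT = Δh/(αH) = 0.15 / (2.1×10⁻⁴ × 1400) ≈ 0.5102 K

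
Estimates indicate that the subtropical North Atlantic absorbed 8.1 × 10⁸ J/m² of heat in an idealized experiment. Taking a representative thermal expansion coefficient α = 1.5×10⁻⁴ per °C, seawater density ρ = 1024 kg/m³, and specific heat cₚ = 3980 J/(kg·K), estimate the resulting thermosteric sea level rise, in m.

0.0298 m of thermosteric rise

Δh = αQ/(ρcₚ) = 1.5×10⁻⁴ × 8.1×10⁸ / (1024 × 3980) ≈ 0.029812 m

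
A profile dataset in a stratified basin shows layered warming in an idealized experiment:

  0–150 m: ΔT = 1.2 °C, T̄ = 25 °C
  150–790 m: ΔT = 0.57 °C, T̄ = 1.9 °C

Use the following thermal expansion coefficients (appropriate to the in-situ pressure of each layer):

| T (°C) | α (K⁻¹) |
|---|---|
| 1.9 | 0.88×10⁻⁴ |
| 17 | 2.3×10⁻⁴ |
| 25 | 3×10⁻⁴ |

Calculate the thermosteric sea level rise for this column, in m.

Δh ≈ 0.086 m

Layer 1 at 25 °C → α = 3×10⁻⁴ K⁻¹
Layer 2 at 1.9 °C → α = 0.88×10⁻⁴ K⁻¹
1.2 × 150 × 3×10⁻⁴ = 0.05400 m
Layer 2: 0.88×10⁻⁴ × 0.57 × 640 = 0.0321024 m
Δh = 0.05400 + 0.0321024 = 0.0861024 m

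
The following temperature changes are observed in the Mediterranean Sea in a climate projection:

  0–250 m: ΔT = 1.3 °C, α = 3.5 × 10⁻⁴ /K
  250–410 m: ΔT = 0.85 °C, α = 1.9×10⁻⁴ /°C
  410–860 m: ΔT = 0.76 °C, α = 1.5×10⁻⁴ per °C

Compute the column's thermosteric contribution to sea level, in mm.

0–250 m: 3.5×10⁻⁴ × 250 × 1.3 = 0.11375 m
1.9×10⁻⁴ × 160 × 0.85 = 0.02584 m
Layer 3: 0.76 × 1.5×10⁻⁴ × 450 = 0.05130 m
Δh = 0.11375 + 0.02584 + 0.05130 = 0.19089 m ≈ 191 mm

191 mm of thermosteric rise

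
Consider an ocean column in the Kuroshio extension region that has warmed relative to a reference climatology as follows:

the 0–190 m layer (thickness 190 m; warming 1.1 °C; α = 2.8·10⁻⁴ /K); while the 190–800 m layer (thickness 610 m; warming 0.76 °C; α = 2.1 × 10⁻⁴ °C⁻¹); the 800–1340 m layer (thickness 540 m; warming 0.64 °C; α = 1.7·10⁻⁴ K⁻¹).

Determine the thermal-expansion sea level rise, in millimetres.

215 mm of thermosteric rise

0–190 m: 190 × 2.8×10⁻⁴ × 1.1 = 0.05852 m
Layer 2: 2.1×10⁻⁴ × 0.76 × 610 = 0.097356 m
800–1340 m: 540 × 0.64 × 1.7×10⁻⁴ = 0.058752 m
Δh = 0.05852 + 0.097356 + 0.058752 = 0.214628 m ≈ 215 mm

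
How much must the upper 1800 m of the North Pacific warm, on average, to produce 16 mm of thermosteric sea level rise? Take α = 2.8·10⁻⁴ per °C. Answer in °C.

0.032 °C

ΔT = Δh/(αH) = 0.016 / (2.8×10⁻⁴ × 1800) ≈ 0.03175 °C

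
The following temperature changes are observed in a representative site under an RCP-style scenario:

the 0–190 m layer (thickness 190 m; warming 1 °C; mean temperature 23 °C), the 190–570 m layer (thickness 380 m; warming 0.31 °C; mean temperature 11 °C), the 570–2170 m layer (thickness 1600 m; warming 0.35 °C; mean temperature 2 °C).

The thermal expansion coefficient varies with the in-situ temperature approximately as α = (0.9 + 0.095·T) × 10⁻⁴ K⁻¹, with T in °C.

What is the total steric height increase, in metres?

Δh ≈ 0.143 m

Layer 1: α = (0.9 + 0.095×23)×10⁻⁴ = 3.085×10⁻⁴ K⁻¹
Layer 2: α = (0.9 + 0.095×11)×10⁻⁴ = 1.945×10⁻⁴ K⁻¹
Layer 3: α = (0.9 + 0.095×2)×10⁻⁴ = 1.09×10⁻⁴ K⁻¹
0–190 m: 3.085×10⁻⁴ × 190 × 1 = 0.058615 m
0.31 × 1.945×10⁻⁴ × 380 = 0.0229121 m
570–2170 m: 1600 × 1.09×10⁻⁴ × 0.35 = 0.06104 m
Δh = 0.058615 + 0.0229121 + 0.06104 = 0.1425671 m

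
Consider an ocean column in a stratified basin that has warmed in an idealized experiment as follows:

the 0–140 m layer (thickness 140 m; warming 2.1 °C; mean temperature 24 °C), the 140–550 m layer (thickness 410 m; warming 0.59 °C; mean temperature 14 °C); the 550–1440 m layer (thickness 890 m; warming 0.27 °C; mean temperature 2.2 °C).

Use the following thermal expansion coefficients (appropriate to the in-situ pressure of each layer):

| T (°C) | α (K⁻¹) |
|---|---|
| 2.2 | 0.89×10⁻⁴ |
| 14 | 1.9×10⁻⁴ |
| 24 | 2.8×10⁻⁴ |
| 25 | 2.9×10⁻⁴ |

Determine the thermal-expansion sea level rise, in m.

about 0.150 m

Layer 1 at 24 °C → α = 2.8×10⁻⁴ K⁻¹
Layer 2 at 14 °C → α = 1.9×10⁻⁴ K⁻¹
Layer 3 at 2.2 °C → α = 0.89×10⁻⁴ K⁻¹
0–140 m: 140 × 2.8×10⁻⁴ × 2.1 = 0.08232 m
140–550 m: 1.9×10⁻⁴ × 0.59 × 410 = 0.045961 m
550–1440 m: 890 × 0.89×10⁻⁴ × 0.27 = 0.0213867 m
Δh = 0.08232 + 0.045961 + 0.0213867 = 0.1496677 m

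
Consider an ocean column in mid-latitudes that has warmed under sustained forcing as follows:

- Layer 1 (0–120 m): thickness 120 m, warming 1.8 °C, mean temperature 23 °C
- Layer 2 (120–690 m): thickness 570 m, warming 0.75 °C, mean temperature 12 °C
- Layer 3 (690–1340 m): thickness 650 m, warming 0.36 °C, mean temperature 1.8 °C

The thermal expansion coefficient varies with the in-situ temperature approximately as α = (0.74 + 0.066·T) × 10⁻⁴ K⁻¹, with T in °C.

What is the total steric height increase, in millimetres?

Layer 1: α = (0.74 + 0.066×23)×10⁻⁴ = 2.258×10⁻⁴ K⁻¹
Layer 2: α = (0.74 + 0.066×12)×10⁻⁴ = 1.532×10⁻⁴ K⁻¹
Layer 3: α = (0.74 + 0.066×1.8)×10⁻⁴ = 0.8588×10⁻⁴ K⁻¹
2.258×10⁻⁴ × 120 × 1.8 = 0.0487728 m
Layer 2: 570 × 1.532×10⁻⁴ × 0.75 = 0.065493 m
0.36 × 650 × 0.8588×10⁻⁴ = 0.02009592 m
Δh = 0.0487728 + 0.065493 + 0.02009592 = 0.13436172 m

134 mm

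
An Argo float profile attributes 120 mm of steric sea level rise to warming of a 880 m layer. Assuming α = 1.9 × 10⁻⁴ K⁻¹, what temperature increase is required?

0.72 °C

ΔT = Δh/(αH) = 0.12 / (1.9×10⁻⁴ × 880) ≈ 0.7177 °C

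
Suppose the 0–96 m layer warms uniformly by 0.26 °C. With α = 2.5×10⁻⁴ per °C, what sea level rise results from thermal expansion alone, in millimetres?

about 6.24 mm

Δh = αΔT·H = 2.5×10⁻⁴ × 0.26 × 96 = 0.00624 m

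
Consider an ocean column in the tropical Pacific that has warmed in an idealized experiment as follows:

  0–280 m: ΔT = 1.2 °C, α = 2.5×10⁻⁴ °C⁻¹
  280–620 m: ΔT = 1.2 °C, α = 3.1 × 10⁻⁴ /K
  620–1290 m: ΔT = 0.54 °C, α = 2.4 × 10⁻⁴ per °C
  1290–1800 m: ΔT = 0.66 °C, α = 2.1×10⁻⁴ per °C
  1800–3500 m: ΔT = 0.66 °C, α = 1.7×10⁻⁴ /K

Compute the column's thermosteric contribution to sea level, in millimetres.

0–280 m: 1.2 × 280 × 2.5×10⁻⁴ = 0.08400 m
1.2 × 3.1×10⁻⁴ × 340 = 0.12648 m
Layer 3: 670 × 2.4×10⁻⁴ × 0.54 = 0.086832 m
1290–1800 m: 2.1×10⁻⁴ × 0.66 × 510 = 0.070686 m
1800–3500 m: 1700 × 0.66 × 1.7×10⁻⁴ = 0.19074 m
Δh = 0.08400 + 0.12648 + 0.086832 + 0.070686 + 0.19074 = 0.558738 m

Δh ≈ 559 mm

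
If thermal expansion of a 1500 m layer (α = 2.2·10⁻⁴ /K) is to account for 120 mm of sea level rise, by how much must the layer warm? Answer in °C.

ΔT = Δh/(αH) = 0.12 / (2.2×10⁻⁴ × 1500) ≈ 0.3636 °C

ΔT ≈ 0.364 °C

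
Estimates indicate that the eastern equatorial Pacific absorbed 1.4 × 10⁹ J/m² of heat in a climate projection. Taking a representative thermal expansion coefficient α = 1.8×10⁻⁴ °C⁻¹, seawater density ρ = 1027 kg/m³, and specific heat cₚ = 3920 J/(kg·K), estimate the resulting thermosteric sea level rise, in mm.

Δh = αQ/(ρcₚ) = 1.8×10⁻⁴ × 1.4×10⁹ / (1027 × 3920) ≈ 0.062596 m

about 62.6 mm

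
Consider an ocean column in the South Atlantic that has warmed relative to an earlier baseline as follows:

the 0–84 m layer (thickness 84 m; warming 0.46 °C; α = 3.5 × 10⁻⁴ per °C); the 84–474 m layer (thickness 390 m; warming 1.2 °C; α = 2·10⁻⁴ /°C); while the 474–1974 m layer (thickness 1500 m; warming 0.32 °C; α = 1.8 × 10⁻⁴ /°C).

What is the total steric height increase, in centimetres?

Δh = 19.4 cm

3.5×10⁻⁴ × 0.46 × 84 = 0.013524 m
84–474 m: 2×10⁻⁴ × 390 × 1.2 = 0.09360 m
Layer 3: 0.32 × 1.8×10⁻⁴ × 1500 = 0.08640 m
Δh = 0.013524 + 0.09360 + 0.08640 = 0.193524 m ≈ 19.4 cm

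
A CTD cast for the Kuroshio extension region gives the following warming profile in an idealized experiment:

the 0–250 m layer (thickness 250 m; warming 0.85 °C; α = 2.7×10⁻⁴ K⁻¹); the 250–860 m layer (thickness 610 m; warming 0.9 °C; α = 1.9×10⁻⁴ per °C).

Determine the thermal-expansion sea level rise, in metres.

0.162 m

250 × 0.85 × 2.7×10⁻⁴ = 0.057375 m
1.9×10⁻⁴ × 610 × 0.9 = 0.10431 m
Δh = 0.057375 + 0.10431 = 0.161685 m ≈ 0.162 m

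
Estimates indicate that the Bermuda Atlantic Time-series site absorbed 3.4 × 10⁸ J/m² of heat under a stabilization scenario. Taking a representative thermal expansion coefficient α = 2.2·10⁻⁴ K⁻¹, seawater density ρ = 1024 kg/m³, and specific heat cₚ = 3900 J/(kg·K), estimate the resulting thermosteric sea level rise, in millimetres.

Δh = αQ/(ρcₚ) = 2.2×10⁻⁴ × 3.4×10⁸ / (1024 × 3900) ≈ 0.01873 m

19 mm of thermosteric rise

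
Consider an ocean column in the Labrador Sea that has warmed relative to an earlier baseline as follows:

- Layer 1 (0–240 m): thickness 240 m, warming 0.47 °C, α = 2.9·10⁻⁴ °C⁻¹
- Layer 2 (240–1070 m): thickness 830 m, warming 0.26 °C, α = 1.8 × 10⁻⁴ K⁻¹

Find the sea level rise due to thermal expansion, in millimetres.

71.6 mm

240 × 2.9×10⁻⁴ × 0.47 = 0.032712 m
Layer 2: 1.8×10⁻⁴ × 830 × 0.26 = 0.038844 m
Δh = 0.032712 + 0.038844 = 0.071556 m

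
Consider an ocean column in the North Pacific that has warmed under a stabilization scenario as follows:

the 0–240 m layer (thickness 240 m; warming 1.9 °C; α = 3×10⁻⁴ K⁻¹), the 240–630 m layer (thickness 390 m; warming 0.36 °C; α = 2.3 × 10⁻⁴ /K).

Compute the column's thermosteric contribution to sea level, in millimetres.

1.9 × 240 × 3×10⁻⁴ = 0.13680 m
240–630 m: 2.3×10⁻⁴ × 0.36 × 390 = 0.032292 m
Δh = 0.13680 + 0.032292 = 0.169092 m

Δh = 170 mm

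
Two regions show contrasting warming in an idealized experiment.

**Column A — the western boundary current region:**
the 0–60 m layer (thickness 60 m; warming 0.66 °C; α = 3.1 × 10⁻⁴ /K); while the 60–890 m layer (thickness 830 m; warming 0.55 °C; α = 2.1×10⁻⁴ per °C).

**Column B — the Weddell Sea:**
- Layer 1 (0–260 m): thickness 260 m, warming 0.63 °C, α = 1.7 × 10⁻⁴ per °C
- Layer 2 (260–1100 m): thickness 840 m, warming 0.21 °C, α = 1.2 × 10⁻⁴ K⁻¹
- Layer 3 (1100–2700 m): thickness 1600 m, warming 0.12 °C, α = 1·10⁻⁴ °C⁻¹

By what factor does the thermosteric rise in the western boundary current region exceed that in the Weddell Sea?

A 3.1×10⁻⁴ × 0.66 × 60 = 0.012276 m
A 0.55 × 830 × 2.1×10⁻⁴ = 0.095865 m
A total: 0.108141 m
B 0–260 m: 1.7×10⁻⁴ × 260 × 0.63 = 0.027846 m
B 0.21 × 840 × 1.2×10⁻⁴ = 0.021168 m
B 1100–2700 m: 1600 × 0.12 × 1×10⁻⁴ = 0.01920 m
B total: 0.068214 m
Ratio: 0.108141 / 0.068214 ≈ 1.585

1.6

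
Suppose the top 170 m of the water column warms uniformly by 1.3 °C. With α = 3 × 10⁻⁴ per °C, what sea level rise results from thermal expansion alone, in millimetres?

about 66 mm

Δh = αΔT·H = 3×10⁻⁴ × 1.3 × 170 = 0.06630 m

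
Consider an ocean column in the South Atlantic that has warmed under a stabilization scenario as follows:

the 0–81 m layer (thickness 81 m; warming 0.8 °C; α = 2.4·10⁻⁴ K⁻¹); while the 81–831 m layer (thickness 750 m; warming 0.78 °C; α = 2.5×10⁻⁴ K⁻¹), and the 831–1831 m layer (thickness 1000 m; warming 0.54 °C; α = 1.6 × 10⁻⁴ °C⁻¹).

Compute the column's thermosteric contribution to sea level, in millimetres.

248 mm of thermosteric rise

0–81 m: 2.4×10⁻⁴ × 0.8 × 81 = 0.015552 m
81–831 m: 750 × 0.78 × 2.5×10⁻⁴ = 0.14625 m
831–1831 m: 1000 × 1.6×10⁻⁴ × 0.54 = 0.08640 m
Δh = 0.015552 + 0.14625 + 0.08640 = 0.248202 m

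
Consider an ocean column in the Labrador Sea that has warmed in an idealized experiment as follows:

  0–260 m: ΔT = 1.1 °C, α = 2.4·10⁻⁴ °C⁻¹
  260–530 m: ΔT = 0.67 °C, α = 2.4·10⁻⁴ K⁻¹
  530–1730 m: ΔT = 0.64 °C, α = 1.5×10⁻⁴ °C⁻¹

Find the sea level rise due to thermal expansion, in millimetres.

Δh = 227 mm

0–260 m: 1.1 × 2.4×10⁻⁴ × 260 = 0.06864 m
260–530 m: 270 × 0.67 × 2.4×10⁻⁴ = 0.043416 m
530–1730 m: 0.64 × 1.5×10⁻⁴ × 1200 = 0.11520 m
Δh = 0.06864 + 0.043416 + 0.11520 = 0.227256 m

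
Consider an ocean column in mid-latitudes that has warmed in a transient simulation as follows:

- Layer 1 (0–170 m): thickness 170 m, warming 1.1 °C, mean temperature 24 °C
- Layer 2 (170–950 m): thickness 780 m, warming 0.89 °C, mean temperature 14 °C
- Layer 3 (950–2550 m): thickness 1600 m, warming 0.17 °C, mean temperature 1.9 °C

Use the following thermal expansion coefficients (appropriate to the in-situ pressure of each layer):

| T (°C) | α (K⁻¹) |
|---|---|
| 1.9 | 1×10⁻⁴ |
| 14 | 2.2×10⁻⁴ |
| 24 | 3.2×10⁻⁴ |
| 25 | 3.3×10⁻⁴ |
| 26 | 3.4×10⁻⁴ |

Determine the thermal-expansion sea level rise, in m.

0.240 m

Layer 1 at 24 °C → α = 3.2×10⁻⁴ K⁻¹
Layer 2 at 14 °C → α = 2.2×10⁻⁴ K⁻¹
Layer 3 at 1.9 °C → α = 1×10⁻⁴ K⁻¹
0–170 m: 3.2×10⁻⁴ × 1.1 × 170 = 0.05984 m
2.2×10⁻⁴ × 780 × 0.89 = 0.152724 m
950–2550 m: 1600 × 1×10⁻⁴ × 0.17 = 0.02720 m
Δh = 0.05984 + 0.152724 + 0.02720 = 0.239764 m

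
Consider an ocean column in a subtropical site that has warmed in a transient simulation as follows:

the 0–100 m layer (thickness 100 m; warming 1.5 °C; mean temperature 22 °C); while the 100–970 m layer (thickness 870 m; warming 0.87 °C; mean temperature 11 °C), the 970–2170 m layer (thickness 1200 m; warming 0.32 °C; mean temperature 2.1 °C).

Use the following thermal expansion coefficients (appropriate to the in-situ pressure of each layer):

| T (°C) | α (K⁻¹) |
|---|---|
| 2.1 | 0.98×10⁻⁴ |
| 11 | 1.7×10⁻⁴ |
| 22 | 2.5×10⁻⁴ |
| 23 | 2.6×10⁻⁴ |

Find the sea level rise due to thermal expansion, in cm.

20.4 cm of thermosteric rise

Layer 1 at 22 °C → α = 2.5×10⁻⁴ K⁻¹
Layer 2 at 11 °C → α = 1.7×10⁻⁴ K⁻¹
Layer 3 at 2.1 °C → α = 0.98×10⁻⁴ K⁻¹
0–100 m: 2.5×10⁻⁴ × 100 × 1.5 = 0.03750 m
870 × 1.7×10⁻⁴ × 0.87 = 0.128673 m
0.32 × 0.98×10⁻⁴ × 1200 = 0.037632 m
Δh = 0.03750 + 0.128673 + 0.037632 = 0.203805 m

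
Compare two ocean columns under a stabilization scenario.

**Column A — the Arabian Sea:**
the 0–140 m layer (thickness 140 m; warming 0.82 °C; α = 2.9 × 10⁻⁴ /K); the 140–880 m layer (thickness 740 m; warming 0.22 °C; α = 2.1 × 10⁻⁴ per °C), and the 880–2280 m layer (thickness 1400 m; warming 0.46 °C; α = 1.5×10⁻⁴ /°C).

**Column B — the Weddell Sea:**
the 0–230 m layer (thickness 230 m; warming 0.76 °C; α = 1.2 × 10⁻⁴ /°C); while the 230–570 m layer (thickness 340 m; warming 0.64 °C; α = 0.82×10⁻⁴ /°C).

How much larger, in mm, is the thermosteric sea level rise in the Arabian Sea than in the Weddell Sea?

Δh_A − Δh_B ≈ 125 mm

A 0–140 m: 140 × 0.82 × 2.9×10⁻⁴ = 0.033292 m
A Layer 2: 740 × 2.1×10⁻⁴ × 0.22 = 0.034188 m
A 880–2280 m: 1400 × 0.46 × 1.5×10⁻⁴ = 0.09660 m
A total: 0.16408 m
B 0–230 m: 230 × 1.2×10⁻⁴ × 0.76 = 0.020976 m
B Layer 2: 0.82×10⁻⁴ × 0.64 × 340 = 0.0178432 m
B total: 0.0388192 m
Difference: 0.16408 − 0.0388192 = 0.1252608 m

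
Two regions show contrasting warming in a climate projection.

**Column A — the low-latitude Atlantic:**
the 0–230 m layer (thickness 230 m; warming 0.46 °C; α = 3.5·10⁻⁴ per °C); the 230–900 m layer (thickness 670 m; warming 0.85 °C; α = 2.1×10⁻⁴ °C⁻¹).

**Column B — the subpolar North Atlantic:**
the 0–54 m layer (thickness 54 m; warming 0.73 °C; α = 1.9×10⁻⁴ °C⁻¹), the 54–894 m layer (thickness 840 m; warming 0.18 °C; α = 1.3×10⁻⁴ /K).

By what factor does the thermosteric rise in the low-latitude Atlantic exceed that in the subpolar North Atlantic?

A Layer 1: 3.5×10⁻⁴ × 0.46 × 230 = 0.03703 m
A 2.1×10⁻⁴ × 670 × 0.85 = 0.119595 m
A total: 0.156625 m
B Layer 1: 54 × 0.73 × 1.9×10⁻⁴ = 0.0074898 m
B Layer 2: 840 × 1.3×10⁻⁴ × 0.18 = 0.019656 m
B total: 0.0271458 m
Ratio: 0.156625 / 0.0271458 ≈ 5.770

≈ 5.77×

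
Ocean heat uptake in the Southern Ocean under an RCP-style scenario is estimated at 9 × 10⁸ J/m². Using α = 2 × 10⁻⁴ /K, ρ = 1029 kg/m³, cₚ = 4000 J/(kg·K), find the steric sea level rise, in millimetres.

about 43.7 mm

Δh = αQ/(ρcₚ) = 2×10⁻⁴ × 9×10⁸ / (1029 × 4000) ≈ 0.043732 m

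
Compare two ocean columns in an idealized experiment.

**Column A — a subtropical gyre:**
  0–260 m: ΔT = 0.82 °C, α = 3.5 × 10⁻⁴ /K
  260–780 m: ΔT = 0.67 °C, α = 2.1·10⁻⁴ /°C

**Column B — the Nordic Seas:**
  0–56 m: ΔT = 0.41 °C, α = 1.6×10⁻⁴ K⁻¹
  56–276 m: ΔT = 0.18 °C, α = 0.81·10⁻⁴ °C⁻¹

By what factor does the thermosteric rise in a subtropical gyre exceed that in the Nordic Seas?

≈ 21.5×

A 0–260 m: 260 × 0.82 × 3.5×10⁻⁴ = 0.07462 m
A 260–780 m: 0.67 × 2.1×10⁻⁴ × 520 = 0.073164 m
A total: 0.147784 m
B Layer 1: 0.41 × 1.6×10⁻⁴ × 56 = 0.0036736 m
B 56–276 m: 0.18 × 0.81×10⁻⁴ × 220 = 0.0032076 m
B total: 0.0068812 m
Ratio: 0.147784 / 0.0068812 ≈ 21.48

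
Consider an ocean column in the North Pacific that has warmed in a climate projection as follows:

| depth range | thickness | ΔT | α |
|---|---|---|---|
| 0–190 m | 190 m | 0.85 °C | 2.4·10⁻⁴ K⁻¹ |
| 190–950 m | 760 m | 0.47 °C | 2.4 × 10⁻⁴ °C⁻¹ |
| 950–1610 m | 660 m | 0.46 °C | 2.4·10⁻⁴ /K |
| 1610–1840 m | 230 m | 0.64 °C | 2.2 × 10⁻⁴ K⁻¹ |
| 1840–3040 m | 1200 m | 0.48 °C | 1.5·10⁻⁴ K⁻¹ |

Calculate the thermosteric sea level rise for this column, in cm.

about 32 cm

2.4×10⁻⁴ × 0.85 × 190 = 0.03876 m
190–950 m: 760 × 2.4×10⁻⁴ × 0.47 = 0.085728 m
Layer 3: 660 × 2.4×10⁻⁴ × 0.46 = 0.072864 m
1610–1840 m: 0.64 × 2.2×10⁻⁴ × 230 = 0.032384 m
1.5×10⁻⁴ × 1200 × 0.48 = 0.08640 m
Δh = 0.03876 + 0.085728 + 0.072864 + 0.032384 + 0.08640 = 0.316136 m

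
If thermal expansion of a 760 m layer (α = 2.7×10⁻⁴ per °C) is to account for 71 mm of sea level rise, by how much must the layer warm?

about 0.346 °C

ΔT = Δh/(αH) = 0.071 / (2.7×10⁻⁴ × 760) ≈ 0.3460 °C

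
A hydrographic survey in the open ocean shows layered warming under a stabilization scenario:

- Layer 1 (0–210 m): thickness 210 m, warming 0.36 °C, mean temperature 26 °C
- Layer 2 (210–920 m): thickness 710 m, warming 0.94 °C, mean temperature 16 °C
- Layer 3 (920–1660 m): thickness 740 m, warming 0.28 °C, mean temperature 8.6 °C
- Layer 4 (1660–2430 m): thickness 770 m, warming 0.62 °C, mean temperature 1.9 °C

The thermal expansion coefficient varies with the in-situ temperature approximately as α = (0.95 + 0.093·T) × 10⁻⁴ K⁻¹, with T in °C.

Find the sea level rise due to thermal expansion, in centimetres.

Δh = 28 cm

Layer 1: α = (0.95 + 0.093×26)×10⁻⁴ = 3.368×10⁻⁴ K⁻¹
Layer 2: α = (0.95 + 0.093×16)×10⁻⁴ = 2.438×10⁻⁴ K⁻¹
Layer 3: α = (0.95 + 0.093×8.6)×10⁻⁴ = 1.7498×10⁻⁴ K⁻¹
Layer 4: α = (0.95 + 0.093×1.9)×10⁻⁴ = 1.1267×10⁻⁴ K⁻¹
3.368×10⁻⁴ × 210 × 0.36 = 0.02546208 m
2.438×10⁻⁴ × 0.94 × 710 = 0.16271212 m
Layer 3: 1.7498×10⁻⁴ × 0.28 × 740 = 0.036255856 m
Layer 4: 1.1267×10⁻⁴ × 770 × 0.62 = 0.053788658 m
Δh = 0.02546208 + 0.16271212 + 0.036255856 + 0.053788658 = 0.278218714 m ≈ 28 cm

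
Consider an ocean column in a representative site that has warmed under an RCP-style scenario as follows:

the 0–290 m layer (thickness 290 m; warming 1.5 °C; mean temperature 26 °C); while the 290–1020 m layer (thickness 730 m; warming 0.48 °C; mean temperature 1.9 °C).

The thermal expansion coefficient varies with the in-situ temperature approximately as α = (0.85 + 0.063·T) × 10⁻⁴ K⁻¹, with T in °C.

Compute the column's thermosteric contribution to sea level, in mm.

Layer 1: α = (0.85 + 0.063×26)×10⁻⁴ = 2.488×10⁻⁴ K⁻¹
Layer 2: α = (0.85 + 0.063×1.9)×10⁻⁴ = 0.9697×10⁻⁴ K⁻¹
290 × 2.488×10⁻⁴ × 1.5 = 0.108228 m
290–1020 m: 0.48 × 0.9697×10⁻⁴ × 730 = 0.033978288 m
Δh = 0.108228 + 0.033978288 = 0.142206288 m

142 mm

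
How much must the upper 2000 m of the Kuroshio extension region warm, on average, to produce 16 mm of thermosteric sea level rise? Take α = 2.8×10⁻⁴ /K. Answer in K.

ΔT = Δh/(αH) = 0.016 / (2.8×10⁻⁴ × 2000) ≈ 0.02857 K

ΔT ≈ 0.0286 K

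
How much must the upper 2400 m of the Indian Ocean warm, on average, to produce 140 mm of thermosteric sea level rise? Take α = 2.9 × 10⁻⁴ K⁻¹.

ΔT ≈ 0.20 °C

ΔT = Δh/(αH) = 0.14 / (2.9×10⁻⁴ × 2400) ≈ 0.2011 °C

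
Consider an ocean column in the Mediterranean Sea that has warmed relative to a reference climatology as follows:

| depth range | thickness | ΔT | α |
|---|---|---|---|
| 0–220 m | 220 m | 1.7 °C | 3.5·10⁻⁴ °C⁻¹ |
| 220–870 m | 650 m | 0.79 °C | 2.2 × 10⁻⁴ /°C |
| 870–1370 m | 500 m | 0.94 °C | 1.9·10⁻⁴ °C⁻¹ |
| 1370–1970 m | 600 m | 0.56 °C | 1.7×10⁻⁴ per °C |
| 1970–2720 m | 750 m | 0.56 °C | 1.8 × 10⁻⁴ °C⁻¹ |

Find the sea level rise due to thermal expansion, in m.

about 0.466 m

Layer 1: 220 × 1.7 × 3.5×10⁻⁴ = 0.13090 m
220–870 m: 0.79 × 650 × 2.2×10⁻⁴ = 0.11297 m
870–1370 m: 0.94 × 1.9×10⁻⁴ × 500 = 0.08930 m
Layer 4: 600 × 0.56 × 1.7×10⁻⁴ = 0.05712 m
1970–2720 m: 0.56 × 1.8×10⁻⁴ × 750 = 0.07560 m
Δh = 0.13090 + 0.11297 + 0.08930 + 0.05712 + 0.07560 = 0.46589 m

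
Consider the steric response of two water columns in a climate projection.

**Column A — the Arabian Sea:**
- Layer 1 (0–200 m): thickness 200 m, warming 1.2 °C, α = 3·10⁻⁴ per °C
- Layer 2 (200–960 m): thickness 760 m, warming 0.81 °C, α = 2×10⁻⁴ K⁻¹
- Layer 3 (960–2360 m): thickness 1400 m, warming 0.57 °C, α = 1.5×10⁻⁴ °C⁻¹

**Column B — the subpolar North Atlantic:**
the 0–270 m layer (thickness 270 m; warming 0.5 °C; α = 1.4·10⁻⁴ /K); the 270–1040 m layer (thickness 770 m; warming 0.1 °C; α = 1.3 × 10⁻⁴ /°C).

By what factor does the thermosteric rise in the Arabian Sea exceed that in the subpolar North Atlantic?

A Layer 1: 3×10⁻⁴ × 1.2 × 200 = 0.07200 m
A 200–960 m: 0.81 × 760 × 2×10⁻⁴ = 0.12312 m
A 1400 × 1.5×10⁻⁴ × 0.57 = 0.11970 m
A total: 0.31482 m
B 0–270 m: 0.5 × 1.4×10⁻⁴ × 270 = 0.01890 m
B 270–1040 m: 770 × 0.1 × 1.3×10⁻⁴ = 0.01001 m
B total: 0.02891 m
Ratio: 0.31482 / 0.02891 ≈ 10.89

a factor of 11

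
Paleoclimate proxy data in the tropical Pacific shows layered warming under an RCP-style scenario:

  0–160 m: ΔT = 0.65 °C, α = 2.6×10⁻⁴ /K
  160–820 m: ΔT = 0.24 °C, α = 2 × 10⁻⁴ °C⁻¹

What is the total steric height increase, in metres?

about 0.0587 m

2.6×10⁻⁴ × 160 × 0.65 = 0.02704 m
Layer 2: 0.24 × 2×10⁻⁴ × 660 = 0.03168 m
Δh = 0.02704 + 0.03168 = 0.05872 m ≈ 0.0587 m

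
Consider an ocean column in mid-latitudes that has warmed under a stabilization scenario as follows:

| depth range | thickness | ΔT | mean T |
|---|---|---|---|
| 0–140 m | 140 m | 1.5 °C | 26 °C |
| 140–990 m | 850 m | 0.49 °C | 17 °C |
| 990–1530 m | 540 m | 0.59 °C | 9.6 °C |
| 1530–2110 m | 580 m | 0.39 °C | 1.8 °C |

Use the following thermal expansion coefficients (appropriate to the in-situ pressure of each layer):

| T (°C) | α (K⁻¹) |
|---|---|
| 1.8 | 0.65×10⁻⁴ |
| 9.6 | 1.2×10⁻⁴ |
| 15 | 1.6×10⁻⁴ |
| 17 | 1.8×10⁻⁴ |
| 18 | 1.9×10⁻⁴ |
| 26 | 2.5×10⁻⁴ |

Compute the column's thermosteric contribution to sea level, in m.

0.180 m

Layer 1 at 26 °C → α = 2.5×10⁻⁴ K⁻¹
Layer 2 at 17 °C → α = 1.8×10⁻⁴ K⁻¹
Layer 3 at 9.6 °C → α = 1.2×10⁻⁴ K⁻¹
Layer 4 at 1.8 °C → α = 0.65×10⁻⁴ K⁻¹
140 × 1.5 × 2.5×10⁻⁴ = 0.05250 m
140–990 m: 1.8×10⁻⁴ × 0.49 × 850 = 0.07497 m
540 × 0.59 × 1.2×10⁻⁴ = 0.038232 m
Layer 4: 0.65×10⁻⁴ × 0.39 × 580 = 0.014703 m
Δh = 0.05250 + 0.07497 + 0.038232 + 0.014703 = 0.180405 m ≈ 0.180 m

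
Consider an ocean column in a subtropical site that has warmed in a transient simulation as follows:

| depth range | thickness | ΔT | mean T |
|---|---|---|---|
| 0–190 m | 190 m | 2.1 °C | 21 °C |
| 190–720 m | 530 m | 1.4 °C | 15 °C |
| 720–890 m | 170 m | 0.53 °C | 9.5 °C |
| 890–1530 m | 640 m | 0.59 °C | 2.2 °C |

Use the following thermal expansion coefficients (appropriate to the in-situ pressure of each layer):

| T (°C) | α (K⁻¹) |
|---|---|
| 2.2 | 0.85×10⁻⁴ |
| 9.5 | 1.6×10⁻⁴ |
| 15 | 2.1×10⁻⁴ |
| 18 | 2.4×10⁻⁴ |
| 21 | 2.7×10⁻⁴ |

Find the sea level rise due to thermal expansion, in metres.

0.310 m of thermosteric rise

Layer 1 at 21 °C → α = 2.7×10⁻⁴ K⁻¹
Layer 2 at 15 °C → α = 2.1×10⁻⁴ K⁻¹
Layer 3 at 9.5 °C → α = 1.6×10⁻⁴ K⁻¹
Layer 4 at 2.2 °C → α = 0.85×10⁻⁴ K⁻¹
Layer 1: 2.7×10⁻⁴ × 2.1 × 190 = 0.10773 m
190–720 m: 2.1×10⁻⁴ × 1.4 × 530 = 0.15582 m
1.6×10⁻⁴ × 170 × 0.53 = 0.014416 m
Layer 4: 0.85×10⁻⁴ × 0.59 × 640 = 0.032096 m
Δh = 0.10773 + 0.15582 + 0.014416 + 0.032096 = 0.310062 m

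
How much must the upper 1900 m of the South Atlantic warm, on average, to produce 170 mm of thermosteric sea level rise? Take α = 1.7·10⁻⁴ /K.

ΔT ≈ 0.526 K

ΔT = Δh/(αH) = 0.17 / (1.7×10⁻⁴ × 1900) ≈ 0.5263 K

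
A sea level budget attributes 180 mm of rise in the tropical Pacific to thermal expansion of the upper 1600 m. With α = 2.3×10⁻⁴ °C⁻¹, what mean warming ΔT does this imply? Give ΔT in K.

ΔT = Δh/(αH) = 0.18 / (2.3×10⁻⁴ × 1600) ≈ 0.4891 K

about 0.49 K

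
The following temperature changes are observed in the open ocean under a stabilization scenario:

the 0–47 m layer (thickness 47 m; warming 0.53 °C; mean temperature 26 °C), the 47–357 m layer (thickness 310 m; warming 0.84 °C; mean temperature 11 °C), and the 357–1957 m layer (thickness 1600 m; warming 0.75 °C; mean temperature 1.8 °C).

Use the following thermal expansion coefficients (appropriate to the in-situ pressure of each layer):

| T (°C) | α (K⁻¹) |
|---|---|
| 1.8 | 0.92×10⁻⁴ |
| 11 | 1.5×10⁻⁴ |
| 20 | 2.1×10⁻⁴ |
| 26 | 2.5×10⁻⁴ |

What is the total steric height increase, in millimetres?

156 mm of thermosteric rise

Layer 1 at 26 °C → α = 2.5×10⁻⁴ K⁻¹
Layer 2 at 11 °C → α = 1.5×10⁻⁴ K⁻¹
Layer 3 at 1.8 °C → α = 0.92×10⁻⁴ K⁻¹
Layer 1: 47 × 0.53 × 2.5×10⁻⁴ = 0.0062275 m
Layer 2: 0.84 × 310 × 1.5×10⁻⁴ = 0.03906 m
0.75 × 1600 × 0.92×10⁻⁴ = 0.11040 m
Δh = 0.0062275 + 0.03906 + 0.11040 = 0.1556875 m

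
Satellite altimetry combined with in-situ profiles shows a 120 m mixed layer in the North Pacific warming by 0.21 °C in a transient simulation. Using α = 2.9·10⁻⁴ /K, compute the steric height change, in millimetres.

about 7.31 mm

Δh = αΔT·H = 2.9×10⁻⁴ × 0.21 × 120 = 0.007308 m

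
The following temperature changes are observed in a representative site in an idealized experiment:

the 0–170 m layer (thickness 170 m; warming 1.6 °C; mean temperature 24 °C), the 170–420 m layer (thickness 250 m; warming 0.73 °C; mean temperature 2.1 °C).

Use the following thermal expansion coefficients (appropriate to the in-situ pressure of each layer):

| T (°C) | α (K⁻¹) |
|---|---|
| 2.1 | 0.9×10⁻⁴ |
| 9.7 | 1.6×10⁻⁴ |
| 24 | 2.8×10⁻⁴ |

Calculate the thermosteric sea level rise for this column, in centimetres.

Δh ≈ 9.26 cm

Layer 1 at 24 °C → α = 2.8×10⁻⁴ K⁻¹
Layer 2 at 2.1 °C → α = 0.9×10⁻⁴ K⁻¹
Layer 1: 1.6 × 2.8×10⁻⁴ × 170 = 0.07616 m
Layer 2: 0.9×10⁻⁴ × 0.73 × 250 = 0.016425 m
Δh = 0.07616 + 0.016425 = 0.092585 m ≈ 9.26 cm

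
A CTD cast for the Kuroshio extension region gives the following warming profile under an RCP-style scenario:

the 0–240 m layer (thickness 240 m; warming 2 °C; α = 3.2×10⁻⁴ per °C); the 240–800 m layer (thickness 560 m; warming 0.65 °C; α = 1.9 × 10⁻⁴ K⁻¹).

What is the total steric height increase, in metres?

Δh ≈ 0.223 m

3.2×10⁻⁴ × 2 × 240 = 0.15360 m
240–800 m: 1.9×10⁻⁴ × 0.65 × 560 = 0.06916 m
Δh = 0.15360 + 0.06916 = 0.22276 m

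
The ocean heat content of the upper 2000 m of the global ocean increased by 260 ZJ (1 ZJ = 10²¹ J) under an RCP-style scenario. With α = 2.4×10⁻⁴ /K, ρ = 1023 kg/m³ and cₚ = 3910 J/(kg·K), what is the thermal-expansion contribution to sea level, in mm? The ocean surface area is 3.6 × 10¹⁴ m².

Per unit area: Q = 260×10²¹ / (3.6×10¹⁴) ≈ 7.222×10⁸ J/m²
Δh = αQ/(ρcₚ) = 2.4×10⁻⁴ × 7.222×10⁸ / (1023 × 3910) ≈ 0.043333 m

Δh = 43.3 mm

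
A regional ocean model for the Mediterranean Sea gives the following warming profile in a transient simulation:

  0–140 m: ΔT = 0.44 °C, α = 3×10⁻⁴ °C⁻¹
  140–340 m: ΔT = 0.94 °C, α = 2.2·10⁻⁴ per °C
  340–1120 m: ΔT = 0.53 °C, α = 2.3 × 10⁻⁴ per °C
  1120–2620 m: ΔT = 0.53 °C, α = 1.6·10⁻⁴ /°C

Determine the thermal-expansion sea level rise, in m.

0.44 × 140 × 3×10⁻⁴ = 0.01848 m
140–340 m: 0.94 × 200 × 2.2×10⁻⁴ = 0.04136 m
780 × 2.3×10⁻⁴ × 0.53 = 0.095082 m
Layer 4: 1.6×10⁻⁴ × 1500 × 0.53 = 0.12720 m
Δh = 0.01848 + 0.04136 + 0.095082 + 0.12720 = 0.282122 m ≈ 0.282 m

0.282 m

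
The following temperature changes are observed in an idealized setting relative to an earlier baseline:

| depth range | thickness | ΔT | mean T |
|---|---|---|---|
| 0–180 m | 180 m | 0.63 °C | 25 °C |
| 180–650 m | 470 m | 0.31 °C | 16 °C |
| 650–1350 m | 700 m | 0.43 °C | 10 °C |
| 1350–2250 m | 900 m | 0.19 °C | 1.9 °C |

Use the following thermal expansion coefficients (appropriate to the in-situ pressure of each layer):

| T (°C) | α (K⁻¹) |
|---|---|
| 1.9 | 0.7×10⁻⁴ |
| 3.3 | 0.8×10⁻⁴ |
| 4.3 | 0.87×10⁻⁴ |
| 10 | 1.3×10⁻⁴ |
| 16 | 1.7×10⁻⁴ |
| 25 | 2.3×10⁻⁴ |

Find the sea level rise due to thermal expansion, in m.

Layer 1 at 25 °C → α = 2.3×10⁻⁴ K⁻¹
Layer 2 at 16 °C → α = 1.7×10⁻⁴ K⁻¹
Layer 3 at 10 °C → α = 1.3×10⁻⁴ K⁻¹
Layer 4 at 1.9 °C → α = 0.7×10⁻⁴ K⁻¹
0–180 m: 0.63 × 180 × 2.3×10⁻⁴ = 0.026082 m
470 × 1.7×10⁻⁴ × 0.31 = 0.024769 m
Layer 3: 700 × 0.43 × 1.3×10⁻⁴ = 0.03913 m
1350–2250 m: 900 × 0.7×10⁻⁴ × 0.19 = 0.01197 m
Δh = 0.026082 + 0.024769 + 0.03913 + 0.01197 = 0.101951 m

Δh ≈ 0.102 m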